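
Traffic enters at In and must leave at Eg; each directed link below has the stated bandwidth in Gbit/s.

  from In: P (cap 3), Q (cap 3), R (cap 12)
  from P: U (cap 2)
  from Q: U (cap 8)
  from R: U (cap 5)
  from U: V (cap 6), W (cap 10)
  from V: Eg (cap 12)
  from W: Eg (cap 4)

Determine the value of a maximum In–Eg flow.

10

Augment In→P→U→V→Eg: bottleneck 2, flow now 2.
Augment In→Q→U→V→Eg: bottleneck 3, flow now 5.
Augment In→R→U→V→Eg: bottleneck 1, flow now 6.
Augment In→R→U→W→Eg: bottleneck 4, flow now 10.
No augmenting path remains; maximum flow = 10.
In the residual graph, reachable from In: {In, P, R}.
Min-cut edges: In→Q (3), P→U (2), R→U (5); capacity 3 + 2 + 5 = 10.
This cut is saturated, so no flow can exceed 10.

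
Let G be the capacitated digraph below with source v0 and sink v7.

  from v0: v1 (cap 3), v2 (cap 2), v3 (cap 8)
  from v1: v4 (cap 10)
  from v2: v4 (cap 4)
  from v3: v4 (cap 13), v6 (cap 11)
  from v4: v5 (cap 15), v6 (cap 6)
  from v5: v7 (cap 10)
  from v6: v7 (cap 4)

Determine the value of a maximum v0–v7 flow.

Augment v0→v3→v6→v7: bottleneck 4, flow now 4.
Augment v0→v1→v4→v5→v7: bottleneck 3, flow now 7.
Augment v0→v2→v4→v5→v7: bottleneck 2, flow now 9.
Augment v0→v3→v4→v5→v7: bottleneck 4, flow now 13.
No augmenting path remains; maximum flow = 13.
In the residual graph, reachable from v0: {v0}.
Min-cut edges: v0→v1 (3), v0→v2 (2), v0→v3 (8); capacity 3 + 2 + 8 = 13.
This cut is saturated, so no flow can exceed 13.

13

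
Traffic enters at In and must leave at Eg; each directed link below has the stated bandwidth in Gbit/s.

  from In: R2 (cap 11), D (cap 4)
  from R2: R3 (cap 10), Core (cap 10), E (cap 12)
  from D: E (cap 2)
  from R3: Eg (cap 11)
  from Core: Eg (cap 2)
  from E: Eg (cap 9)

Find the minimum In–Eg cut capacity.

13

Augment In→R2→R3→Eg: bottleneck 10, flow now 10.
Augment In→R2→Core→Eg: bottleneck 1, flow now 11.
Augment In→D→E→Eg: bottleneck 2, flow now 13.
No augmenting path remains; maximum flow = 13.
By max-flow min-cut, the minimum cut capacity equals the max flow.
In the residual graph, reachable from In: {In, D}.
Min-cut edges: In→R2 (11), D→E (2); capacity 11 + 2 = 13.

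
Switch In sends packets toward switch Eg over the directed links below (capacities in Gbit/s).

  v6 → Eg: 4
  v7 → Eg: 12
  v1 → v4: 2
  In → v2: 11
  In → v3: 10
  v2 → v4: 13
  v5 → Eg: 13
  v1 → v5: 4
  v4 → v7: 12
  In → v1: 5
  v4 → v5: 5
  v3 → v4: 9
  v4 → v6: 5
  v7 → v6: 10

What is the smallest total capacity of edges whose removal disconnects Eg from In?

Augment In→v1→v5→Eg: bottleneck 4, flow now 4.
Augment In→v1→v4→v5→Eg: bottleneck 1, flow now 5.
Augment In→v2→v4→v5→Eg: bottleneck 4, flow now 9.
Augment In→v2→v4→v6→Eg: bottleneck 4, flow now 13.
Augment In→v2→v4→v7→Eg: bottleneck 3, flow now 16.
Augment In→v3→v4→v7→Eg: bottleneck 9, flow now 25.
No augmenting path remains; maximum flow = 25.
By max-flow min-cut, the minimum cut capacity equals the max flow.
In the residual graph, reachable from In: {In, v3}.
Min-cut edges: In→v1 (5), In→v2 (11), v3→v4 (9); capacity 5 + 11 + 9 = 25.

25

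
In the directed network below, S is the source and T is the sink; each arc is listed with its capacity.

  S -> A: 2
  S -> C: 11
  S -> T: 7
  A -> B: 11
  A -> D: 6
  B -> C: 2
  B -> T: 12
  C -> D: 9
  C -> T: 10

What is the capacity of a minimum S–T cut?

19

Augment S→T: bottleneck 7, flow now 7.
Augment S→C→T: bottleneck 10, flow now 17.
Augment S→A→B→T: bottleneck 2, flow now 19.
No augmenting path remains; maximum flow = 19.
By max-flow min-cut, the minimum cut capacity equals the max flow.
In the residual graph, reachable from S: {S, C, D}.
Min-cut edges: S→A (2), S→T (7), C→T (10); capacity 2 + 7 + 10 = 19.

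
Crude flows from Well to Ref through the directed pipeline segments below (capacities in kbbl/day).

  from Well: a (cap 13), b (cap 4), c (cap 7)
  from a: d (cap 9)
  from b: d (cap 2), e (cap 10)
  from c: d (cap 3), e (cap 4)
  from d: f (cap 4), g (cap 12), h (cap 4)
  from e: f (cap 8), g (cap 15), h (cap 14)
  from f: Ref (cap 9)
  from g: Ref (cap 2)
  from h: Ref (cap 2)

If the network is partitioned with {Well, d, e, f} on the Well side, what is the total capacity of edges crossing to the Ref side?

Edges leaving {Well, d, e, f}: Well→a (13), Well→b (4), Well→c (7), d→g (12), d→h (4), e→g (15), e→h (14), f→Ref (9).
Cut capacity = 13 + 4 + 7 + 12 + 4 + 15 + 14 + 9 = 78.

78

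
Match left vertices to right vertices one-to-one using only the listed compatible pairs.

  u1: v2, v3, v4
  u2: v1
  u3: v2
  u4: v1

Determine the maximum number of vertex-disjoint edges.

3

Unit-capacity flow: source→left, listed edges, right→sink; max matching = max flow.
Augmenting path u1→v2 (+1); matched 1.
Augmenting path u2→v1 (+1); matched 2.
Augmenting path u3→v2→u1→v3 (+1); matched 3.
No augmenting path remains; maximum matching = 3.
König certificate: {u1, u3, v1} is a vertex cover of size 3 (every listed pair touches it), so no matching can be larger.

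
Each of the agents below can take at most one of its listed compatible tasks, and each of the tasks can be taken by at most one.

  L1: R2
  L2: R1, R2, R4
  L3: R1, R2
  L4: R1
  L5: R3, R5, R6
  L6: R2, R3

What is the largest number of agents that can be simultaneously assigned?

5

Unit-capacity flow: source→left, listed edges, right→sink; max matching = max flow.
Augmenting path L1→R2 (+1); matched 1.
Augmenting path L2→R1 (+1); matched 2.
Augmenting path L5→R3 (+1); matched 3.
Augmenting path L3→R1→L2→R4 (+1); matched 4.
Augmenting path L6→R3→L5→R5 (+1); matched 5.
No augmenting path remains; maximum matching = 5.
König certificate: {L2, L5, L6, R1, R2} is a vertex cover of size 5 (every listed pair touches it), so no matching can be larger.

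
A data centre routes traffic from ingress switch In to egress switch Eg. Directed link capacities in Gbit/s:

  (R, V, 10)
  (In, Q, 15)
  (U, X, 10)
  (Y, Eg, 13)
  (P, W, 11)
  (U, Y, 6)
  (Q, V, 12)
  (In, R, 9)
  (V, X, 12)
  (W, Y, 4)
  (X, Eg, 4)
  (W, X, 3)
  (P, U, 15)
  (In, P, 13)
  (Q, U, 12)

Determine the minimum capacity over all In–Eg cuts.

Augment In→P→U→X→Eg: bottleneck 4, flow now 4.
Augment In→P→U→Y→Eg: bottleneck 6, flow now 10.
Augment In→P→W→Y→Eg: bottleneck 3, flow now 13.
Augment In→Q→U→P→W→Y→Eg: bottleneck 1, flow now 14. (uses reverse residual edge)
No augmenting path remains; maximum flow = 14.
By max-flow min-cut, the minimum cut capacity equals the max flow.
In the residual graph, reachable from In: {In, P, Q, R, U, V, W, X}.
Min-cut edges: U→Y (6), W→Y (4), X→Eg (4); capacity 6 + 4 + 4 = 14.

14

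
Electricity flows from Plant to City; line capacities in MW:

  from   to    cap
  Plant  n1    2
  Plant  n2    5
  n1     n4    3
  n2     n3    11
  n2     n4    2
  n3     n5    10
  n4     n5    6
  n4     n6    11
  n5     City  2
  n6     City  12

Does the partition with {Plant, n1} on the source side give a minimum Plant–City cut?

Given cut capacity: 5 + 3 = 8.
Augment Plant→n1→n4→n5→City: bottleneck 2, flow now 2.
Augment Plant→n2→n4→n6→City: bottleneck 2, flow now 4.
Augment Plant→n2→n3→n5→n4→n6→City: bottleneck 2, flow now 6. (uses reverse residual edge)
No augmenting path remains; maximum flow = 6.
In the residual graph, reachable from Plant: {Plant, n2, n3, n5}.
Min-cut edges: Plant→n1 (2), n2→n4 (2), n5→City (2); capacity 2 + 2 + 2 = 6.
Cut capacity 8 exceeds the max flow 6, so it is not minimum.

No — its capacity is 8, but the minimum cut has capacity 6.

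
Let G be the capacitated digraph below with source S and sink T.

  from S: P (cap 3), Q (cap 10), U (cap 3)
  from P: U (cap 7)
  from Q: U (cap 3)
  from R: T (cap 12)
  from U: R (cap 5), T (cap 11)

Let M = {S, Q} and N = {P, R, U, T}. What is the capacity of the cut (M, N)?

Edges leaving {S, Q}: S→P (3), S→U (3), Q→U (3).
Cut capacity = 3 + 3 + 3 = 9.

9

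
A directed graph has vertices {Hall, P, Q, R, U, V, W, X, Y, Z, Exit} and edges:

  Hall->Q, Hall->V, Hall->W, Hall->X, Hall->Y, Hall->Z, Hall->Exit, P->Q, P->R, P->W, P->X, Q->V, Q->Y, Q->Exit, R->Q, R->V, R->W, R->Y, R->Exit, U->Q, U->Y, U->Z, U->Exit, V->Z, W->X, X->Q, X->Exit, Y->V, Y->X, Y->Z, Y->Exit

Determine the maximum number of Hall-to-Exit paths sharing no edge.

Assign every edge capacity 1; by Menger, the answer equals the max flow.
Path Hall→Exit (+1); total 1.
Path Hall→Q→Exit (+1); total 2.
Path Hall→X→Exit (+1); total 3.
Path Hall→Y→Exit (+1); total 4.
No residual Hall→Exit path; max flow = 4.
Certifying cut of size 4: {Hall→Exit, Q→Exit, X→Exit, Y→Exit}.

4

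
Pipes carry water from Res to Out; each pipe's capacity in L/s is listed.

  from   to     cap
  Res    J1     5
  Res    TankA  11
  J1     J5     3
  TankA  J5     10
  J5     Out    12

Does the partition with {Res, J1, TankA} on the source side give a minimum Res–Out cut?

Given cut capacity: 3 + 10 = 13.
Augment Res→J1→J5→Out: bottleneck 3, flow now 3.
Augment Res→TankA→J5→Out: bottleneck 9, flow now 12.
No augmenting path remains; maximum flow = 12.
In the residual graph, reachable from Res: {Res, J1, TankA, J5}.
Min-cut edges: J5→Out (12); capacity 12 = 12.
Cut capacity 13 exceeds the max flow 12, so it is not minimum.

No — its capacity is 13, but the minimum cut has capacity 12.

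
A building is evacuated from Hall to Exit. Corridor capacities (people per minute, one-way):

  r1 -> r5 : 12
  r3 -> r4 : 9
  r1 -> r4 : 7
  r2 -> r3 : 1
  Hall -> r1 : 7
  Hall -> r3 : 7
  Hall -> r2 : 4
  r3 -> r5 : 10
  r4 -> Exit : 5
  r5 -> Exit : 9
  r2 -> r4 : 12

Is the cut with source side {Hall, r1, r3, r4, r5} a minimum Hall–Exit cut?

Given cut capacity: 4 + 5 + 9 = 18.
Augment Hall→r1→r4→Exit: bottleneck 5, flow now 5.
Augment Hall→r1→r5→Exit: bottleneck 2, flow now 7.
Augment Hall→r3→r5→Exit: bottleneck 7, flow now 14.
No augmenting path remains; maximum flow = 14.
In the residual graph, reachable from Hall: {Hall, r1, r2, r3, r4, r5}.
Min-cut edges: r4→Exit (5), r5→Exit (9); capacity 5 + 9 = 14.
Cut capacity 18 exceeds the max flow 14, so it is not minimum.

No — its capacity is 18, but the minimum cut has capacity 14.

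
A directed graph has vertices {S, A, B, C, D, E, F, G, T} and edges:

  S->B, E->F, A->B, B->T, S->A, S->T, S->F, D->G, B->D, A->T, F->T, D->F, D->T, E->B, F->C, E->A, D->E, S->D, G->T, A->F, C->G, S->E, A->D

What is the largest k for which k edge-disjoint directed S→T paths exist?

Assign every edge capacity 1; by Menger, the answer equals the max flow.
Path S→T (+1); total 1.
Path S→A→T (+1); total 2.
Path S→B→T (+1); total 3.
Path S→D→T (+1); total 4.
Path S→F→T (+1); total 5.
Path S→E→A→D→G→T (+1); total 6.
No residual S→T path; max flow = 6.
Certifying cut of size 6: {S→A, S→B, S→D, S→E, S→F, S→T}.

6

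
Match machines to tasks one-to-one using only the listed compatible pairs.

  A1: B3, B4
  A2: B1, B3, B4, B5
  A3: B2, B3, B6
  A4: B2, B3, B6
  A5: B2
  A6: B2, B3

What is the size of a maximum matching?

Unit-capacity flow: source→left, listed edges, right→sink; max matching = max flow.
Augmenting path A1→B3 (+1); matched 1.
Augmenting path A2→B1 (+1); matched 2.
Augmenting path A3→B2 (+1); matched 3.
Augmenting path A4→B6 (+1); matched 4.
Augmenting path A6→B3→A1→B4 (+1); matched 5.
No augmenting path remains; maximum matching = 5.
König certificate: {A1, A2, B2, B3, B6} is a vertex cover of size 5 (every listed pair touches it), so no matching can be larger.

5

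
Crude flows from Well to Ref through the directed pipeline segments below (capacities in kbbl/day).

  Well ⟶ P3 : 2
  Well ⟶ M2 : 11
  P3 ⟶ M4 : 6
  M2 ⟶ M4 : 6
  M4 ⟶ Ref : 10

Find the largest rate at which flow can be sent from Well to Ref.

Augment Well→P3→M4→Ref: bottleneck 2, flow now 2.
Augment Well→M2→M4→Ref: bottleneck 6, flow now 8.
No augmenting path remains; maximum flow = 8.
In the residual graph, reachable from Well: {Well, M2}.
Min-cut edges: Well→P3 (2), M2→M4 (6); capacity 2 + 6 = 8.
This cut is saturated, so no flow can exceed 8.

8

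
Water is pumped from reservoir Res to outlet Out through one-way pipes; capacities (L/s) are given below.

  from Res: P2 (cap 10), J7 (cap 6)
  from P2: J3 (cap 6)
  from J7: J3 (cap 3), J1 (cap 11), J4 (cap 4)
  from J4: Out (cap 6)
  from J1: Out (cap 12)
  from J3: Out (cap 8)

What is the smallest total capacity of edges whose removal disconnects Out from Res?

Augment Res→P2→J3→Out: bottleneck 6, flow now 6.
Augment Res→J7→J4→Out: bottleneck 4, flow now 10.
Augment Res→J7→J1→Out: bottleneck 2, flow now 12.
No augmenting path remains; maximum flow = 12.
By max-flow min-cut, the minimum cut capacity equals the max flow.
In the residual graph, reachable from Res: {Res, P2}.
Min-cut edges: Res→J7 (6), P2→J3 (6); capacity 6 + 6 = 12.

12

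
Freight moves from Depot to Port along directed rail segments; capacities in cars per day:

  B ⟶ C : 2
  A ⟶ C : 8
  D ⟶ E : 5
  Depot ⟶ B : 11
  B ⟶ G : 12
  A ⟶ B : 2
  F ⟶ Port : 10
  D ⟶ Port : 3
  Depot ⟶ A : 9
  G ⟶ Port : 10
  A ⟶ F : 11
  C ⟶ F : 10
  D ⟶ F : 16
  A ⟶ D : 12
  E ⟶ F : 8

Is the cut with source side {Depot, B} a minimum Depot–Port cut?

Given cut capacity: 9 + 2 + 12 = 23.
Augment Depot→A→D→Port: bottleneck 3, flow now 3.
Augment Depot→A→F→Port: bottleneck 6, flow now 9.
Augment Depot→B→G→Port: bottleneck 10, flow now 19.
Augment Depot→B→C→F→Port: bottleneck 1, flow now 20.
No augmenting path remains; maximum flow = 20.
In the residual graph, reachable from Depot: {Depot}.
Min-cut edges: Depot→A (9), Depot→B (11); capacity 9 + 11 = 20.
Cut capacity 23 exceeds the max flow 20, so it is not minimum.

No — its capacity is 23, but the minimum cut has capacity 20.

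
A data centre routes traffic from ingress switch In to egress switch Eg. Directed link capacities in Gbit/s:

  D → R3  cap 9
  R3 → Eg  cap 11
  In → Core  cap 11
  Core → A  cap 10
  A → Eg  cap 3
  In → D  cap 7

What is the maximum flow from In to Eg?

Augment In→Core→A→Eg: bottleneck 3, flow now 3.
Augment In→D→R3→Eg: bottleneck 7, flow now 10.
No augmenting path remains; maximum flow = 10.
In the residual graph, reachable from In: {In, Core, A}.
Min-cut edges: In→D (7), A→Eg (3); capacity 7 + 3 = 10.
This cut is saturated, so no flow can exceed 10.

10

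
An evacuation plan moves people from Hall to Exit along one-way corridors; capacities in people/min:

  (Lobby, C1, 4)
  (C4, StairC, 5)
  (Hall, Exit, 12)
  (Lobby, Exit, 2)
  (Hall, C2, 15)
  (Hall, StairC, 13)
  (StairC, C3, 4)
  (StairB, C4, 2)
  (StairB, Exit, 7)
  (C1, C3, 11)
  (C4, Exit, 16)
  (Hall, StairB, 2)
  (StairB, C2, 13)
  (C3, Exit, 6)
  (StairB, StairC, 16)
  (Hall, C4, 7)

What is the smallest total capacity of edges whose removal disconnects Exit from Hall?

Augment Hall→Exit: bottleneck 12, flow now 12.
Augment Hall→StairB→Exit: bottleneck 2, flow now 14.
Augment Hall→C4→Exit: bottleneck 7, flow now 21.
Augment Hall→StairC→C3→Exit: bottleneck 4, flow now 25.
No augmenting path remains; maximum flow = 25.
By max-flow min-cut, the minimum cut capacity equals the max flow.
In the residual graph, reachable from Hall: {Hall, C2, StairC}.
Min-cut edges: Hall→StairB (2), Hall→C4 (7), Hall→Exit (12), StairC→C3 (4); capacity 2 + 7 + 12 + 4 = 25.

25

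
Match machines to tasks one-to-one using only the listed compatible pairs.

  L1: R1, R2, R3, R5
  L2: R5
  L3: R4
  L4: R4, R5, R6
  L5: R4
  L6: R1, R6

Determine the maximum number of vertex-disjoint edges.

5

Unit-capacity flow: source→left, listed edges, right→sink; max matching = max flow.
Augmenting path L1→R1 (+1); matched 1.
Augmenting path L2→R5 (+1); matched 2.
Augmenting path L3→R4 (+1); matched 3.
Augmenting path L4→R6 (+1); matched 4.
Augmenting path L6→R1→L1→R2 (+1); matched 5.
No augmenting path remains; maximum matching = 5.
König certificate: {L1, L2, L4, L6, R4} is a vertex cover of size 5 (every listed pair touches it), so no matching can be larger.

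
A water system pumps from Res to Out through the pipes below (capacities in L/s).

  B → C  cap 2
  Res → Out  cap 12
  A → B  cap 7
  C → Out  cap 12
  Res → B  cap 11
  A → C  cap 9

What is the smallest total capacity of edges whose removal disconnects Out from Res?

14

Augment Res→Out: bottleneck 12, flow now 12.
Augment Res→B→C→Out: bottleneck 2, flow now 14.
No augmenting path remains; maximum flow = 14.
By max-flow min-cut, the minimum cut capacity equals the max flow.
In the residual graph, reachable from Res: {Res, B}.
Min-cut edges: Res→Out (12), B→C (2); capacity 12 + 2 = 14.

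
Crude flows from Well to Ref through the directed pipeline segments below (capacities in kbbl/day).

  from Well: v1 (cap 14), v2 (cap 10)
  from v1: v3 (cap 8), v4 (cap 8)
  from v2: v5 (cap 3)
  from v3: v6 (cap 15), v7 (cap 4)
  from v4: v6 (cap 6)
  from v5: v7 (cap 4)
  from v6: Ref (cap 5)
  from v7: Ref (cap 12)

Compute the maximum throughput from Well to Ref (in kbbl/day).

12

Augment Well→v1→v3→v6→Ref: bottleneck 5, flow now 5.
Augment Well→v1→v3→v7→Ref: bottleneck 3, flow now 8.
Augment Well→v2→v5→v7→Ref: bottleneck 3, flow now 11.
Augment Well→v1→v4→v6→v3→v7→Ref: bottleneck 1, flow now 12. (uses reverse residual edge)
No augmenting path remains; maximum flow = 12.
In the residual graph, reachable from Well: {Well, v1, v2, v3, v4, v6}.
Min-cut edges: v2→v5 (3), v3→v7 (4), v6→Ref (5); capacity 3 + 4 + 5 = 12.
This cut is saturated, so no flow can exceed 12.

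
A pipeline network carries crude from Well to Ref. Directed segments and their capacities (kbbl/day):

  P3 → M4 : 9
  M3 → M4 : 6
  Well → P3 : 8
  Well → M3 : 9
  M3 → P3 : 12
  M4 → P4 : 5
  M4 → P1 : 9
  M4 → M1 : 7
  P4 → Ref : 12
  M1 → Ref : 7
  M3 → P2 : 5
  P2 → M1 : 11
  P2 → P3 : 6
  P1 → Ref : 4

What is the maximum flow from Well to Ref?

Augment Well→P3→M4→M1→Ref: bottleneck 7, flow now 7.
Augment Well→P3→M4→P4→Ref: bottleneck 1, flow now 8.
Augment Well→M3→M4→P4→Ref: bottleneck 4, flow now 12.
Augment Well→M3→M4→P1→Ref: bottleneck 2, flow now 14.
Augment Well→M3→P3→M4→P1→Ref: bottleneck 1, flow now 15.
Augment Well→M3→P2→M1→M4→P1→Ref: bottleneck 1, flow now 16. (uses reverse residual edge)
No augmenting path remains; maximum flow = 16.
In the residual graph, reachable from Well: {Well, P3, M3, P2, M4, M1, P1}.
Min-cut edges: M4→P4 (5), M1→Ref (7), P1→Ref (4); capacity 5 + 7 + 4 = 16.
This cut is saturated, so no flow can exceed 16.

16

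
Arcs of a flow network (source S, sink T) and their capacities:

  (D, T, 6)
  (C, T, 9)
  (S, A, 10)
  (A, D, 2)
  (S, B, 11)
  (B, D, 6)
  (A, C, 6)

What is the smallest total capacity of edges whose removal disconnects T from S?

Augment S→A→C→T: bottleneck 6, flow now 6.
Augment S→A→D→T: bottleneck 2, flow now 8.
Augment S→B→D→T: bottleneck 4, flow now 12.
No augmenting path remains; maximum flow = 12.
By max-flow min-cut, the minimum cut capacity equals the max flow.
In the residual graph, reachable from S: {S, A, B, D}.
Min-cut edges: A→C (6), D→T (6); capacity 6 + 6 = 12.

12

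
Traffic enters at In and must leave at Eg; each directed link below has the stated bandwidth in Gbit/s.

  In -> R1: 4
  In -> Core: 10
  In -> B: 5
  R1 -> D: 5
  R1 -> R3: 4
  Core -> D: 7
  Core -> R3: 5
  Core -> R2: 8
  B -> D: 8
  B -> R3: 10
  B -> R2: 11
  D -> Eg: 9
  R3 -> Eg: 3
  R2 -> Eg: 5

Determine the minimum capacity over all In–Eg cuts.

Augment In→R1→D→Eg: bottleneck 4, flow now 4.
Augment In→Core→D→Eg: bottleneck 5, flow now 9.
Augment In→Core→R3→Eg: bottleneck 3, flow now 12.
Augment In→Core→R2→Eg: bottleneck 2, flow now 14.
Augment In→B→R2→Eg: bottleneck 3, flow now 17.
No augmenting path remains; maximum flow = 17.
By max-flow min-cut, the minimum cut capacity equals the max flow.
In the residual graph, reachable from In: {In, R1, Core, B, D, R3, R2}.
Min-cut edges: D→Eg (9), R3→Eg (3), R2→Eg (5); capacity 9 + 3 + 5 = 17.

17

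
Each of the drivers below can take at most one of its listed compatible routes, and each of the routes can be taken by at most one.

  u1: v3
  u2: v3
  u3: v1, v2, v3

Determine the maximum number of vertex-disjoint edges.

Unit-capacity flow: source→left, listed edges, right→sink; max matching = max flow.
Augmenting path u1→v3 (+1); matched 1.
Augmenting path u3→v1 (+1); matched 2.
No augmenting path remains; maximum matching = 2.
König certificate: {u3, v3} is a vertex cover of size 2 (every listed pair touches it), so no matching can be larger.

2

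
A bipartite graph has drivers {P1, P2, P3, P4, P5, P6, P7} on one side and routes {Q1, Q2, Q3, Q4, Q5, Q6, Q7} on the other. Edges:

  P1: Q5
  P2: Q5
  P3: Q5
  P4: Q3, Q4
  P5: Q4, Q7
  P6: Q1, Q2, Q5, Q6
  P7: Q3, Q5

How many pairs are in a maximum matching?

5

Unit-capacity flow: source→left, listed edges, right→sink; max matching = max flow.
Augmenting path P1→Q5 (+1); matched 1.
Augmenting path P4→Q3 (+1); matched 2.
Augmenting path P5→Q4 (+1); matched 3.
Augmenting path P6→Q1 (+1); matched 4.
Augmenting path P7→Q3→P4→Q4→P5→Q7 (+1); matched 5.
No augmenting path remains; maximum matching = 5.
König certificate: {P4, P5, P6, P7, Q5} is a vertex cover of size 5 (every listed pair touches it), so no matching can be larger.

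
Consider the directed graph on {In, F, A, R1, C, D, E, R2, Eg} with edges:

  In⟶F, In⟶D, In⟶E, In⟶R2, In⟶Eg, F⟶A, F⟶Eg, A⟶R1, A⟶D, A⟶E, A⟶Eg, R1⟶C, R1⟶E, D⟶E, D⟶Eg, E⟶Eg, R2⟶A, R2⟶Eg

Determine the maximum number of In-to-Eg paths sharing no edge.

Assign every edge capacity 1; by Menger, the answer equals the max flow.
Path In→Eg (+1); total 1.
Path In→F→Eg (+1); total 2.
Path In→D→Eg (+1); total 3.
Path In→E→Eg (+1); total 4.
Path In→R2→Eg (+1); total 5.
No residual In→Eg path; max flow = 5.
Certifying cut of size 5: {In→D, In→E, In→Eg, In→F, In→R2}.

5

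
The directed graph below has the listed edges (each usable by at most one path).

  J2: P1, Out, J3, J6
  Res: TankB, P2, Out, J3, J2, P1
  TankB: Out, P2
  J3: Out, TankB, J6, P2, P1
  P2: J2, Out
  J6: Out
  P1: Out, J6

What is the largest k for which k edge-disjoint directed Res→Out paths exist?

Assign every edge capacity 1; by Menger, the answer equals the max flow.
Path Res→Out (+1); total 1.
Path Res→J2→Out (+1); total 2.
Path Res→J3→Out (+1); total 3.
Path Res→P1→Out (+1); total 4.
Path Res→TankB→Out (+1); total 5.
Path Res→P2→Out (+1); total 6.
No residual Res→Out path; max flow = 6.
Certifying cut of size 6: {Res→J2, Res→J3, Res→Out, Res→P1, Res→P2, Res→TankB}.

6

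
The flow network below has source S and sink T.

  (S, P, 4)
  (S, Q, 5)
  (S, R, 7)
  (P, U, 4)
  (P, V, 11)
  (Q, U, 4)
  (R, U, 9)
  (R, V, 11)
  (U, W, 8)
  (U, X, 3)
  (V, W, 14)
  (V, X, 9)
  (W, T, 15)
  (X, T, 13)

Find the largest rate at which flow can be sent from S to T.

15

Augment S→P→U→W→T: bottleneck 4, flow now 4.
Augment S→Q→U→W→T: bottleneck 4, flow now 8.
Augment S→R→U→X→T: bottleneck 3, flow now 11.
Augment S→R→V→W→T: bottleneck 4, flow now 15.
No augmenting path remains; maximum flow = 15.
In the residual graph, reachable from S: {S, Q}.
Min-cut edges: S→P (4), S→R (7), Q→U (4); capacity 4 + 7 + 4 = 15.
This cut is saturated, so no flow can exceed 15.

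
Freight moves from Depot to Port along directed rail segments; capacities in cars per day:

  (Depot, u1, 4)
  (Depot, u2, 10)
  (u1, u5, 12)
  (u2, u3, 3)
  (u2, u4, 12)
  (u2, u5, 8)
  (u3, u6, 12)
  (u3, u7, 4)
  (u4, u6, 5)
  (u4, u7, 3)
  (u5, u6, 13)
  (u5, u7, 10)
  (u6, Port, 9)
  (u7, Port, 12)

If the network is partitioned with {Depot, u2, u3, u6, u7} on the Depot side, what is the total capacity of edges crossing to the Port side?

45

Edges leaving {Depot, u2, u3, u6, u7}: Depot→u1 (4), u2→u4 (12), u2→u5 (8), u6→Port (9), u7→Port (12).
Cut capacity = 4 + 12 + 8 + 9 + 12 = 45.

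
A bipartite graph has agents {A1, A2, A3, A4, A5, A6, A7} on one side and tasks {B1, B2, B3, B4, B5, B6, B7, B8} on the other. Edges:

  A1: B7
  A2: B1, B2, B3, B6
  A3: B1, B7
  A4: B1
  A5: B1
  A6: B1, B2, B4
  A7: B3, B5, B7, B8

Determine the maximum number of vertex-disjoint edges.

5

Unit-capacity flow: source→left, listed edges, right→sink; max matching = max flow.
Augmenting path A1→B7 (+1); matched 1.
Augmenting path A2→B1 (+1); matched 2.
Augmenting path A6→B2 (+1); matched 3.
Augmenting path A7→B3 (+1); matched 4.
Augmenting path A3→B1→A2→B6 (+1); matched 5.
No augmenting path remains; maximum matching = 5.
König certificate: {A2, A6, A7, B1, B7} is a vertex cover of size 5 (every listed pair touches it), so no matching can be larger.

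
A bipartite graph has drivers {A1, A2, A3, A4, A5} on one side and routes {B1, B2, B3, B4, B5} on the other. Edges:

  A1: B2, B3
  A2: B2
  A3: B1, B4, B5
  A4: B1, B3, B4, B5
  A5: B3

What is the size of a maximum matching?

Unit-capacity flow: source→left, listed edges, right→sink; max matching = max flow.
Augmenting path A1→B2 (+1); matched 1.
Augmenting path A3→B1 (+1); matched 2.
Augmenting path A4→B3 (+1); matched 3.
Augmenting path A5→B3→A4→B4 (+1); matched 4.
No augmenting path remains; maximum matching = 4.
König certificate: {A3, A4, B2, B3} is a vertex cover of size 4 (every listed pair touches it), so no matching can be larger.

4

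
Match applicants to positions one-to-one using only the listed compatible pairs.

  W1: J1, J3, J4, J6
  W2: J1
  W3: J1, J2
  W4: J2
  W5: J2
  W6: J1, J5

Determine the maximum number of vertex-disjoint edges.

Unit-capacity flow: source→left, listed edges, right→sink; max matching = max flow.
Augmenting path W1→J1 (+1); matched 1.
Augmenting path W3→J2 (+1); matched 2.
Augmenting path W6→J5 (+1); matched 3.
Augmenting path W2→J1→W1→J3 (+1); matched 4.
No augmenting path remains; maximum matching = 4.
König certificate: {W1, W6, J1, J2} is a vertex cover of size 4 (every listed pair touches it), so no matching can be larger.

4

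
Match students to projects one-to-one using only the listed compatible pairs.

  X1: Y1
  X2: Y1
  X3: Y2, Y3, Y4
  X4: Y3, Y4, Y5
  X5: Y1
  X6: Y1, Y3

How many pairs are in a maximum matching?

4

Unit-capacity flow: source→left, listed edges, right→sink; max matching = max flow.
Augmenting path X1→Y1 (+1); matched 1.
Augmenting path X3→Y2 (+1); matched 2.
Augmenting path X4→Y3 (+1); matched 3.
Augmenting path X6→Y3→X4→Y4 (+1); matched 4.
No augmenting path remains; maximum matching = 4.
König certificate: {X3, X4, X6, Y1} is a vertex cover of size 4 (every listed pair touches it), so no matching can be larger.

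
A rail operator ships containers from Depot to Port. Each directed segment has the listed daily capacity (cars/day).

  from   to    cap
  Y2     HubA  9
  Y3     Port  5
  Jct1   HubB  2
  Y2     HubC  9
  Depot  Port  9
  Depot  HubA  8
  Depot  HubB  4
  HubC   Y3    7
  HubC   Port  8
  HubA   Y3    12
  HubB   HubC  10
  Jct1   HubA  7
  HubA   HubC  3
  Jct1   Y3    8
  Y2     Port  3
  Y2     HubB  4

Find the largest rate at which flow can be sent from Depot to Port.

Augment Depot→Port: bottleneck 9, flow now 9.
Augment Depot→HubA→HubC→Port: bottleneck 3, flow now 12.
Augment Depot→HubA→Y3→Port: bottleneck 5, flow now 17.
Augment Depot→HubB→HubC→Port: bottleneck 4, flow now 21.
No augmenting path remains; maximum flow = 21.
In the residual graph, reachable from Depot: {Depot}.
Min-cut edges: Depot→HubA (8), Depot→HubB (4), Depot→Port (9); capacity 8 + 4 + 9 = 21.
This cut is saturated, so no flow can exceed 21.

21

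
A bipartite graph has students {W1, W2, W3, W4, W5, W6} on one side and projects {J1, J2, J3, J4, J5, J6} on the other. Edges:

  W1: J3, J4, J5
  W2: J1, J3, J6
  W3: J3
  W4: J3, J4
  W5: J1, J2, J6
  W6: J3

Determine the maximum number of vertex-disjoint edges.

Unit-capacity flow: source→left, listed edges, right→sink; max matching = max flow.
Augmenting path W1→J3 (+1); matched 1.
Augmenting path W2→J1 (+1); matched 2.
Augmenting path W4→J4 (+1); matched 3.
Augmenting path W5→J2 (+1); matched 4.
Augmenting path W3→J3→W1→J5 (+1); matched 5.
No augmenting path remains; maximum matching = 5.
König certificate: {W1, W2, W4, W5, J3} is a vertex cover of size 5 (every listed pair touches it), so no matching can be larger.

5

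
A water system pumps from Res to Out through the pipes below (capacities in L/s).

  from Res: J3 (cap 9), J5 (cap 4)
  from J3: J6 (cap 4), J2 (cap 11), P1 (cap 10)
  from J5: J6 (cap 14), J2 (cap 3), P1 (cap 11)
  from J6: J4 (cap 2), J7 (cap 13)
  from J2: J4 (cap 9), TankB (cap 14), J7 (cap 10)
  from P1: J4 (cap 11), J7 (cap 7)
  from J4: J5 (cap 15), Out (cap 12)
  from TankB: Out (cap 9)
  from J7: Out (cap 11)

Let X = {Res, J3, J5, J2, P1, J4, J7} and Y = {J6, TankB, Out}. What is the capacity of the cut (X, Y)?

Edges leaving {Res, J3, J5, J2, P1, J4, J7}: J3→J6 (4), J5→J6 (14), J2→TankB (14), J4→Out (12), J7→Out (11).
Cut capacity = 4 + 14 + 14 + 12 + 11 = 55.

55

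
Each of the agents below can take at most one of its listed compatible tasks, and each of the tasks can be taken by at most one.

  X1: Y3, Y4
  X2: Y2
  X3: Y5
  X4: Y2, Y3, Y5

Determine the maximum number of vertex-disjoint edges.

Unit-capacity flow: source→left, listed edges, right→sink; max matching = max flow.
Augmenting path X1→Y3 (+1); matched 1.
Augmenting path X2→Y2 (+1); matched 2.
Augmenting path X3→Y5 (+1); matched 3.
Augmenting path X4→Y3→X1→Y4 (+1); matched 4.
No augmenting path remains; maximum matching = 4.
König certificate: {X1, X2, X3, X4} is a vertex cover of size 4 (every listed pair touches it), so no matching can be larger.

4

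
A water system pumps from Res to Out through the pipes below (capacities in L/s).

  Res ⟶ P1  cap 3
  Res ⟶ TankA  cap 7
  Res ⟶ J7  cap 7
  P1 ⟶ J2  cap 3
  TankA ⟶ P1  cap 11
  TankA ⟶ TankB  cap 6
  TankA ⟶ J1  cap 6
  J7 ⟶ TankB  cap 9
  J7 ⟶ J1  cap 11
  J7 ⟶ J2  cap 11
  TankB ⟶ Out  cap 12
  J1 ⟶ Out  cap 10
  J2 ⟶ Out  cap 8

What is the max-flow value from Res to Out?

17

Augment Res→P1→J2→Out: bottleneck 3, flow now 3.
Augment Res→TankA→TankB→Out: bottleneck 6, flow now 9.
Augment Res→TankA→J1→Out: bottleneck 1, flow now 10.
Augment Res→J7→TankB→Out: bottleneck 6, flow now 16.
Augment Res→J7→J1→Out: bottleneck 1, flow now 17.
No augmenting path remains; maximum flow = 17.
In the residual graph, reachable from Res: {Res}.
Min-cut edges: Res→P1 (3), Res→TankA (7), Res→J7 (7); capacity 3 + 7 + 7 = 17.
This cut is saturated, so no flow can exceed 17.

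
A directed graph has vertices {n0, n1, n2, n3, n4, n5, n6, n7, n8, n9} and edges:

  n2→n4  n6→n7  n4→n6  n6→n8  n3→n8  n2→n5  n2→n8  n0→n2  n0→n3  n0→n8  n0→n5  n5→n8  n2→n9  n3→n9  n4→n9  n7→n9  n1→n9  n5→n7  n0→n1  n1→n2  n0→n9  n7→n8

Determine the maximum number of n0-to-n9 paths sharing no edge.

Assign every edge capacity 1; by Menger, the answer equals the max flow.
Path n0→n9 (+1); total 1.
Path n0→n1→n9 (+1); total 2.
Path n0→n2→n9 (+1); total 3.
Path n0→n3→n9 (+1); total 4.
Path n0→n5→n7→n9 (+1); total 5.
No residual n0→n9 path; max flow = 5.
Certifying cut of size 5: {n0→n1, n0→n2, n0→n3, n0→n5, n0→n9}.

5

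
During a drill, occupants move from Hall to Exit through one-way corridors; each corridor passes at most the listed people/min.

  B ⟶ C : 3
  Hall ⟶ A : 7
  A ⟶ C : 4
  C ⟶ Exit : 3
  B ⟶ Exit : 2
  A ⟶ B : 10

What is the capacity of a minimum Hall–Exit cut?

Augment Hall→A→B→Exit: bottleneck 2, flow now 2.
Augment Hall→A→C→Exit: bottleneck 3, flow now 5.
No augmenting path remains; maximum flow = 5.
By max-flow min-cut, the minimum cut capacity equals the max flow.
In the residual graph, reachable from Hall: {Hall, A, B, C}.
Min-cut edges: B→Exit (2), C→Exit (3); capacity 2 + 3 = 5.

5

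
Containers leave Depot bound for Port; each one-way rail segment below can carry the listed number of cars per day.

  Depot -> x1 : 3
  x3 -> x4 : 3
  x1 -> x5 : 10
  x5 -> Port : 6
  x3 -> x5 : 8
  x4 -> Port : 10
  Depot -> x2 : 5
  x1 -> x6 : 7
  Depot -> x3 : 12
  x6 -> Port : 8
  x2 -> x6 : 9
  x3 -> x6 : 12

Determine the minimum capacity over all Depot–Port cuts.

Augment Depot→x1→x5→Port: bottleneck 3, flow now 3.
Augment Depot→x2→x6→Port: bottleneck 5, flow now 8.
Augment Depot→x3→x4→Port: bottleneck 3, flow now 11.
Augment Depot→x3→x5→Port: bottleneck 3, flow now 14.
Augment Depot→x3→x6→Port: bottleneck 3, flow now 17.
No augmenting path remains; maximum flow = 17.
By max-flow min-cut, the minimum cut capacity equals the max flow.
In the residual graph, reachable from Depot: {Depot, x1, x2, x3, x5, x6}.
Min-cut edges: x3→x4 (3), x5→Port (6), x6→Port (8); capacity 3 + 6 + 8 = 17.

17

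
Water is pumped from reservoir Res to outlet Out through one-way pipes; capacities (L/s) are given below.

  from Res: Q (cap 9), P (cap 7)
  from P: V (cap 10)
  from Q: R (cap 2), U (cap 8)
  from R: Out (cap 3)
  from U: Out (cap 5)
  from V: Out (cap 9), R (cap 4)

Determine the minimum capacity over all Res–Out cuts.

Augment Res→P→V→Out: bottleneck 7, flow now 7.
Augment Res→Q→R→Out: bottleneck 2, flow now 9.
Augment Res→Q→U→Out: bottleneck 5, flow now 14.
No augmenting path remains; maximum flow = 14.
By max-flow min-cut, the minimum cut capacity equals the max flow.
In the residual graph, reachable from Res: {Res, Q, U}.
Min-cut edges: Res→P (7), Q→R (2), U→Out (5); capacity 7 + 2 + 5 = 14.

14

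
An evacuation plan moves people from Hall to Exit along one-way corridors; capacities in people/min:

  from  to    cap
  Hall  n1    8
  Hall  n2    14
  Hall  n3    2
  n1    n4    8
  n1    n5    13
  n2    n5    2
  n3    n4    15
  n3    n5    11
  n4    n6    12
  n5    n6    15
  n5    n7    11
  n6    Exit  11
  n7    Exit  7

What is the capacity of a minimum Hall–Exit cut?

12

Augment Hall→n1→n4→n6→Exit: bottleneck 8, flow now 8.
Augment Hall→n2→n5→n6→Exit: bottleneck 2, flow now 10.
Augment Hall→n3→n4→n6→Exit: bottleneck 1, flow now 11.
Augment Hall→n3→n5→n7→Exit: bottleneck 1, flow now 12.
No augmenting path remains; maximum flow = 12.
By max-flow min-cut, the minimum cut capacity equals the max flow.
In the residual graph, reachable from Hall: {Hall, n2}.
Min-cut edges: Hall→n1 (8), Hall→n3 (2), n2→n5 (2); capacity 8 + 2 + 2 = 12.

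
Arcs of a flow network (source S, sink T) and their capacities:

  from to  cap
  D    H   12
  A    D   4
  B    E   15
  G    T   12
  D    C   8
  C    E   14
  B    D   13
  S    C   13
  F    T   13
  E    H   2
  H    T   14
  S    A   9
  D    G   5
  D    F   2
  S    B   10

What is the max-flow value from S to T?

16

Augment S→A→D→F→T: bottleneck 2, flow now 2.
Augment S→A→D→G→T: bottleneck 2, flow now 4.
Augment S→B→D→G→T: bottleneck 3, flow now 7.
Augment S→B→D→H→T: bottleneck 7, flow now 14.
Augment S→C→E→H→T: bottleneck 2, flow now 16.
No augmenting path remains; maximum flow = 16.
In the residual graph, reachable from S: {S, A, C, E}.
Min-cut edges: S→B (10), A→D (4), E→H (2); capacity 10 + 4 + 2 = 16.
This cut is saturated, so no flow can exceed 16.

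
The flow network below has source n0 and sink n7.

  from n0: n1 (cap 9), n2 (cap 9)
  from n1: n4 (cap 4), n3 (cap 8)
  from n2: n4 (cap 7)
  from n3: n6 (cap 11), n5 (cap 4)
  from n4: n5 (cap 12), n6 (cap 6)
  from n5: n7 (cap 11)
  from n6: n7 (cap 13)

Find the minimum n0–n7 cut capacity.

16

Augment n0→n1→n3→n5→n7: bottleneck 4, flow now 4.
Augment n0→n1→n3→n6→n7: bottleneck 4, flow now 8.
Augment n0→n1→n4→n5→n7: bottleneck 1, flow now 9.
Augment n0→n2→n4→n5→n7: bottleneck 6, flow now 15.
Augment n0→n2→n4→n6→n7: bottleneck 1, flow now 16.
No augmenting path remains; maximum flow = 16.
By max-flow min-cut, the minimum cut capacity equals the max flow.
In the residual graph, reachable from n0: {n0, n2}.
Min-cut edges: n0→n1 (9), n2→n4 (7); capacity 9 + 7 = 16.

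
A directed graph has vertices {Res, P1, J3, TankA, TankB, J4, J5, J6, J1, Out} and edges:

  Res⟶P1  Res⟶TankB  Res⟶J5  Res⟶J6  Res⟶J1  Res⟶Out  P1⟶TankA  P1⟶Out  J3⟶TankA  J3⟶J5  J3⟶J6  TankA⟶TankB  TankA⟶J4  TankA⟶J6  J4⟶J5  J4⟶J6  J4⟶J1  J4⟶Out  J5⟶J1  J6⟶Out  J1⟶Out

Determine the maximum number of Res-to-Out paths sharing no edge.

Assign every edge capacity 1; by Menger, the answer equals the max flow.
Path Res→Out (+1); total 1.
Path Res→P1→Out (+1); total 2.
Path Res→J6→Out (+1); total 3.
Path Res→J1→Out (+1); total 4.
No residual Res→Out path; max flow = 4.
Certifying cut of size 4: {J1→Out, Res→J6, Res→Out, Res→P1}.

4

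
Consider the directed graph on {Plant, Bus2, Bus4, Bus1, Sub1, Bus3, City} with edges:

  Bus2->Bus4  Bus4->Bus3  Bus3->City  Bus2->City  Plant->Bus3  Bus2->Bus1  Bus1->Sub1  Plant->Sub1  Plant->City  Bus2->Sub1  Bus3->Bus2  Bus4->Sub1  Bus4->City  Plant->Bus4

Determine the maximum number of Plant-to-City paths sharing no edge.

Assign every edge capacity 1; by Menger, the answer equals the max flow.
Path Plant→City (+1); total 1.
Path Plant→Bus4→City (+1); total 2.
Path Plant→Bus3→City (+1); total 3.
No residual Plant→City path; max flow = 3.
Certifying cut of size 3: {Plant→Bus3, Plant→Bus4, Plant→City}.

3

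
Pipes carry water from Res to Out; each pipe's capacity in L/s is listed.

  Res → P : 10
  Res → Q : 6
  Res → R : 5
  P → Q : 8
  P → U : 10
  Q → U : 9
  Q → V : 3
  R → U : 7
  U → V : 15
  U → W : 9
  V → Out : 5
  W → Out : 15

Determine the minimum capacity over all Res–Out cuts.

Augment Res→Q→V→Out: bottleneck 3, flow now 3.
Augment Res→P→U→V→Out: bottleneck 2, flow now 5.
Augment Res→P→U→W→Out: bottleneck 8, flow now 13.
Augment Res→Q→U→W→Out: bottleneck 1, flow now 14.
No augmenting path remains; maximum flow = 14.
By max-flow min-cut, the minimum cut capacity equals the max flow.
In the residual graph, reachable from Res: {Res, P, Q, R, U, V}.
Min-cut edges: U→W (9), V→Out (5); capacity 9 + 5 = 14.

14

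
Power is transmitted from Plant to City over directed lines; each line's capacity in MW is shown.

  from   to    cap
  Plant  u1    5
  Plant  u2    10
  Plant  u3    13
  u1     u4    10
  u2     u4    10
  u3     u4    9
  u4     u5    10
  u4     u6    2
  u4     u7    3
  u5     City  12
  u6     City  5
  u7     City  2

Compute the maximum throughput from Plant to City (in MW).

14

Augment Plant→u1→u4→u5→City: bottleneck 5, flow now 5.
Augment Plant→u2→u4→u5→City: bottleneck 5, flow now 10.
Augment Plant→u2→u4→u6→City: bottleneck 2, flow now 12.
Augment Plant→u2→u4→u7→City: bottleneck 2, flow now 14.
No augmenting path remains; maximum flow = 14.
In the residual graph, reachable from Plant: {Plant, u1, u2, u3, u4, u7}.
Min-cut edges: u4→u5 (10), u4→u6 (2), u7→City (2); capacity 10 + 2 + 2 = 14.
This cut is saturated, so no flow can exceed 14.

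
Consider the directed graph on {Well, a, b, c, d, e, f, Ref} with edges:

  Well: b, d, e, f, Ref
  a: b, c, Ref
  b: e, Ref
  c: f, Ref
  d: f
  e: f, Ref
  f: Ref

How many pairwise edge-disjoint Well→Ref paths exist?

Assign every edge capacity 1; by Menger, the answer equals the max flow.
Path Well→Ref (+1); total 1.
Path Well→b→Ref (+1); total 2.
Path Well→e→Ref (+1); total 3.
Path Well→f→Ref (+1); total 4.
No residual Well→Ref path; max flow = 4.
Certifying cut of size 4: {Well→Ref, Well→b, Well→e, f→Ref}.

4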